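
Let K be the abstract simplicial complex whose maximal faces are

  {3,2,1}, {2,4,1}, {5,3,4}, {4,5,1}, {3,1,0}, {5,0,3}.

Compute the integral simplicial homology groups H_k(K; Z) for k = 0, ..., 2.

Order the vertices as 0 < 1 < 2 < 3 < 4 < 5. Listing each simplex with vertices in this order, K has dimension 2 with simplices:

  0-simplices (6): [0], [1], [2], [3], [4], [5]
  1-simplices (12): [0,1], [0,3], [0,5], [1,2], [1,3], [1,4], [1,5], [2,3], [2,4], [3,4], [3,5], [4,5]
  2-simplices (6): [0,1,3], [0,3,5], [1,2,3], [1,2,4], [1,4,5], [3,4,5]

giving chain groups C_0 ≅ Z^6, C_1 ≅ Z^12, C_2 ≅ Z^6.

The boundary map ∂_1: C_1 → C_0 is given by ∂[p,q] = [q] − [p]. For instance
  ∂[2,3] = [3] − [2].
As a 6×12 matrix over Z this has rank 5, with invariant factors (1,1,1,1,1).

Boundary ∂_2: C_2 → C_1 maps a triangle to the signed sum of its edges. For instance
  ∂[1,2,4] = [2,4] − [1,4] + [1,2],
  ∂[1,2,3] = [2,3] − [1,3] + [1,2].
This gives a 12×6 integer matrix of rank 6; reducing to Smith normal form yields diagonal entries (1,1,1,1,1,1).

Computing H_k = (kernel of ∂_k) / (image of ∂_{k+1}):

  H_0: rank C_0 − rank ∂_1 = 6 − 5 = 1, and the invariant factors of ∂_1 are all 1, so H_0 ≅ Z.
  H_1: rank ker ∂_1 − rank ∂_2 = (12 − 5) − 6 = 1, and the invariant factors of ∂_2 are all 1, so H_1 ≅ Z.
  H_2: rank ker ∂_2 − rank ∂_3 = (6 − 6) − 0 = 0, and there is no ∂_3, so H_2 ≅ 0.

H_0 ≅ Z,  H_1 ≅ Z,  H_2 = 0.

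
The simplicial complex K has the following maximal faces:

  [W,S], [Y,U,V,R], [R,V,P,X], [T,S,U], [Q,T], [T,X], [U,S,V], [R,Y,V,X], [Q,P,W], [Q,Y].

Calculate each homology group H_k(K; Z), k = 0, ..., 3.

Order the vertices as P < Q < R < S < T < U < V < W < X < Y. Listing each simplex with vertices in this order, K has dimension 3 with simplices:

  0-simplices (10): P, Q, R, S, T, U, V, W, X, Y
  1-simplices (23): PQ, PR, PV, PW, PX, QT, QW, QY, RU, RV, RX, RY, ST, SU, SV, SW, TU, TX, UV, UY, VX, VY, XY
  2-simplices (13): PQW, PRV, PRX, PVX, RUV, RUY, RVX, RVY, RXY, STU, SUV, UVY, VXY
  3-simplices (3): PRVX, RUVY, RVXY

giving chain groups C_0 ≅ Z^10, C_1 ≅ Z^23, C_2 ≅ Z^13, C_3 ≅ Z^3.

The boundary map ∂_1: C_1 → C_0 is given by ∂[p,q] = [q] − [p]. For instance
  ∂SW = W − S.
The resulting 10×23 matrix has rank 9, and its Smith normal form has invariant factors (1,1,1,1,1,1,1,1,1).

∂_2: C_2 → C_1 sends each 2-simplex [p,q,r] to [q,r] − [p,r] + [p,q]. For instance
  ∂PRV = RV − PV + PR,
  ∂RXY = XY − RY + RX.
As a 23×13 matrix over Z this has rank 10, with invariant factors (1,1,1,1,1,1,1,1,1,1).

∂_3: C_3 → C_2 sends each 3-simplex σ to the alternating sum Σ_i (−1)^i (σ with its i-th vertex removed). For instance
  ∂RUVY = UVY − RVY + RUY − RUV,
  ∂RVXY = VXY − RXY + RVY − RVX.
This gives a 13×3 integer matrix of rank 3; reducing to Smith normal form yields diagonal entries (1,1,1).

From H_k ≅ ker(∂_k) / im(∂_{k+1}) we obtain:

  H_0: rank C_0 − rank ∂_1 = 10 − 9 = 1, and the invariant factors of ∂_1 are all 1, so H_0 = Z.
  H_1: rank ker ∂_1 − rank ∂_2 = (23 − 9) − 10 = 4, and the invariant factors of ∂_2 are all 1, so H_1 = Z^4.
  H_2: rank ker ∂_2 − rank ∂_3 = (13 − 10) − 3 = 0, and the invariant factors of ∂_3 are all 1, so H_2 = 0.
  H_3: rank ker ∂_3 − rank ∂_4 = (3 − 3) − 0 = 0, and there is no ∂_4, so H_3 = 0.

As a check, the Euler characteristic is 10 − 23 + 13 − 3 = -3, which agrees with 1 − 4 + 0 − 0 = -3.

H_0 = Z,  H_1 = Z^4,  H_2 = 0,  H_3 = 0.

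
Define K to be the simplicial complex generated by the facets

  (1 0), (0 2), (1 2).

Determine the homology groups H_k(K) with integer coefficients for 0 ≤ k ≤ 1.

H_0 = Z,  H_1 = Z.

K has 3 vertices, 3 edges.
rank ∂_0 = 0, rank ∂_1 = 2 ⇒ b_0 = 3 − 0 − 2 = 1; all invariant factors of ∂_1 are 1 so no torsion. So H_0 = Z.
rank ∂_1 = 2, rank ∂_2 = 0 ⇒ b_1 = 3 − 2 − 0 = 1. So H_1 = Z.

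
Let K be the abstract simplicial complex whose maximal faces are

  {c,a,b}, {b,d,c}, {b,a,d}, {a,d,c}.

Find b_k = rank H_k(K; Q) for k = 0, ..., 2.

b_0 = 1, b_1 = 0, b_2 = 1.

Order the vertices as a < b < c < d. Listing each simplex with vertices in this order, K has dimension 2 with simplices:

  0-simplices (4): a, b, c, d
  1-simplices (6): ab, ac, ad, bc, bd, cd
  2-simplices (4): abc, abd, acd, bcd

giving chain groups C_0 ≅ Z^4, C_1 ≅ Z^6, C_2 ≅ Z^4.

Boundary ∂_1: C_1 → C_0 sends each edge [p,q] (with p < q) to q − p.
This gives a 4×6 integer matrix of rank 3; reducing to Smith normal form yields diagonal entries (1,1,1).

∂_2: C_2 → C_1 maps a triangle to the signed sum of its edges. For instance
  ∂abc = bc − ac + ab,
  ∂abd = bd − ad + ab.
The resulting 6×4 matrix has rank 3, and its Smith normal form has invariant factors (1,1,1).

Now H_k = ker ∂_k / im ∂_{k+1}, so:

  H_0: rank C_0 − rank ∂_1 = 4 − 3 = 1, and the invariant factors of ∂_1 are all 1, so H_0 ≅ Z.
  H_1: rank ker ∂_1 − rank ∂_2 = (6 − 3) − 3 = 0, and the invariant factors of ∂_2 are all 1, so H_1 ≅ 0.
  H_2: rank ker ∂_2 − rank ∂_3 = (4 − 3) − 0 = 1, and there is no ∂_3, so H_2 ≅ Z.

Hence the Betti numbers are b_0 = 1, b_1 = 0, b_2 = 1.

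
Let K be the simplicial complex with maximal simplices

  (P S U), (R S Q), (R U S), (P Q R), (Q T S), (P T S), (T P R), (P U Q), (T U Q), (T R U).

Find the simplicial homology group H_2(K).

Order the vertices as P < Q < R < S < T < U. Listing each simplex with vertices in this order, K has dimension 2 with simplices:

  0-simplices (6): P, Q, R, S, T, U
  1-simplices (15): PQ, PR, PS, PT, PU, QR, QS, QT, QU, RS, RT, RU, ST, SU, TU
  2-simplices (10): PQR, PQU, PRT, PST, PSU, QRS, QST, QTU, RSU, RTU

so the chain groups are C_0 ≅ Z^6, C_1 ≅ Z^15, C_2 ≅ Z^10.

The boundary map ∂_1: C_1 → C_0 is given by ∂[p,q] = [q] − [p]. For instance
  ∂PU = U − P.
This gives a 6×15 integer matrix of rank 5; reducing to Smith normal form yields diagonal entries (1,1,1,1,1).

∂_2: C_2 → C_1 acts by ∂[p,q,r] = [q,r] − [p,r] + [p,q]. For instance
  ∂QRS = RS − QS + QR,
  ∂RTU = TU − RU + RT.
The 15×10 boundary matrix has rank 10 and Smith normal form diag(1,1,1,1,1,1,1,1,1,2).

Reading off H_k = ker ∂_k / im ∂_{k+1}:

  H_2: rank ker ∂_2 − rank ∂_3 = (10 − 10) − 0 = 0, and there is no ∂_3, so H_2 ≅ 0.

H_2 = 0.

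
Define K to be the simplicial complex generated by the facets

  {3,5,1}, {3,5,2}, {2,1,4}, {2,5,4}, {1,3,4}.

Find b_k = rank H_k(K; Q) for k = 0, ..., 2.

b_0 = 1, b_1 = 1, b_2 = 0.

Order the vertices as 1 < 2 < 3 < 4 < 5. Listing each simplex with vertices in this order, K has dimension 2 with simplices:

  0-simplices (5): [1], [2], [3], [4], [5]
  1-simplices (10): [1,2], [1,3], [1,4], [1,5], [2,3], [2,4], [2,5], [3,4], [3,5], [4,5]
  2-simplices (5): [1,2,4], [1,3,4], [1,3,5], [2,3,5], [2,4,5]

Hence C_0 ≅ Z^5, C_1 ≅ Z^10, C_2 ≅ Z^5.

∂_1: C_1 → C_0 is given by ∂[p,q] = [q] − [p]. For instance
  ∂[3,4] = [4] − [3].
The 5×10 boundary matrix has rank 4 and Smith normal form diag(1,1,1,1).

∂_2: C_2 → C_1 acts by ∂[p,q,r] = [q,r] − [p,r] + [p,q]. For instance
  ∂[1,3,5] = [3,5] − [1,5] + [1,3],
  ∂[1,3,4] = [3,4] − [1,4] + [1,3].
This gives a 10×5 integer matrix of rank 5; reducing to Smith normal form yields diagonal entries (1,1,1,1,1).

Reading off H_k = ker ∂_k / im ∂_{k+1}:

  H_0: rank C_0 − rank ∂_1 = 5 − 4 = 1, and the invariant factors of ∂_1 are all 1, so H_0 = Z.
  H_1: rank ker ∂_1 − rank ∂_2 = (10 − 4) − 5 = 1, and the invariant factors of ∂_2 are all 1, so H_1 = Z.
  H_2: rank ker ∂_2 − rank ∂_3 = (5 − 5) − 0 = 0, and there is no ∂_3, so H_2 = 0.

(K is a triangulation of the Möbius band.)

Hence the Betti numbers are b_0 = 1, b_1 = 1, b_2 = 0.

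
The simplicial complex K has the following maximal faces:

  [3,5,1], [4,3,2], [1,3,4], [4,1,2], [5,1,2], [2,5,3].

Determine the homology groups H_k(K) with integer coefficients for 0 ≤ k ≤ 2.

Order the vertices as 1 < 2 < 3 < 4 < 5. Listing each simplex with vertices in this order, K has dimension 2 with simplices:

  0-simplices (5): [1], [2], [3], [4], [5]
  1-simplices (9): [1,2], [1,3], [1,4], [1,5], [2,3], [2,4], [2,5], [3,4], [3,5]
  2-simplices (6): [1,2,4], [1,2,5], [1,3,4], [1,3,5], [2,3,4], [2,3,5]

Hence C_0 ≅ Z^5, C_1 ≅ Z^9, C_2 ≅ Z^6.

∂_1: C_1 → C_0 maps an edge to its endpoints' difference, ∂[p,q] = q − p. For instance
  ∂[1,4] = [4] − [1].
As a 5×9 matrix over Z this has rank 4, with invariant factors (1,1,1,1).

The boundary map ∂_2: C_2 → C_1 maps a triangle to the signed sum of its edges. For instance
  ∂[1,3,4] = [3,4] − [1,4] + [1,3],
  ∂[2,3,4] = [3,4] − [2,4] + [2,3].
The 9×6 boundary matrix has rank 5 and Smith normal form diag(1,1,1,1,1).

From H_k ≅ ker(∂_k) / im(∂_{k+1}) we obtain:

  H_0: rank C_0 − rank ∂_1 = 5 − 4 = 1, and the invariant factors of ∂_1 are all 1, so H_0 = Z.
  H_1: rank ker ∂_1 − rank ∂_2 = (9 − 4) − 5 = 0, and the invariant factors of ∂_2 are all 1, so H_1 = 0.
  H_2: rank ker ∂_2 − rank ∂_3 = (6 − 5) − 0 = 1, and there is no ∂_3, so H_2 = Z.

As a check, the Euler characteristic is 5 − 9 + 6 = 2, which agrees with 1 − 0 + 1 = 2.
(K is a triangulation of the 2-sphere S^2.)

H_0 = Z,  H_1 = 0,  H_2 = Z.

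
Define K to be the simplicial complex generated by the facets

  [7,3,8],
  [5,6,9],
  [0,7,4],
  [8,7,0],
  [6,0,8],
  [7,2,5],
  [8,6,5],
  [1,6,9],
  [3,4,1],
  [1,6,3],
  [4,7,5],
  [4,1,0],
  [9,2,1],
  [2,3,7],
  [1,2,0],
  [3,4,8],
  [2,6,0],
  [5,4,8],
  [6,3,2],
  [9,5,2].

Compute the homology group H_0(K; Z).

H_0 = Z.

We work with the vertex ordering 0 < 1 < 2 < 3 < 4 < 5 < 6 < 7 < 8 < 9. The simplices of K, each written with vertices in increasing order, are:

  0-simplices (10): [0], [1], [2], [3], [4], [5], [6], [7], [8], [9]
  1-simplices (30): (30 of them)
  2-simplices (20): (20 of them)

so the chain groups are C_0 ≅ Z^10, C_1 ≅ Z^30, C_2 ≅ Z^20.

Boundary ∂_1: C_1 → C_0 sends each edge [p,q] (with p < q) to q − p. For instance
  ∂[5,7] = [7] − [5].
The 10×30 boundary matrix has rank 9 and Smith normal form diag(1,1,1,1,1,1,1,1,1).

Boundary ∂_2: C_2 → C_1 maps a triangle to the signed sum of its edges. For instance
  ∂[1,3,6] = [3,6] − [1,6] + [1,3],
  ∂[0,7,8] = [7,8] − [0,8] + [0,7].
This gives a 30×20 integer matrix of rank 20; reducing to Smith normal form yields diagonal entries (1,1,1,1,1,1,1,1,1,1,1,1,1,1,1,1,1,1,1,2).

From H_k ≅ ker(∂_k) / im(∂_{k+1}) we obtain:

  H_0: rank C_0 − rank ∂_1 = 10 − 9 = 1, and the invariant factors of ∂_1 are all 1, so H_0 = Z.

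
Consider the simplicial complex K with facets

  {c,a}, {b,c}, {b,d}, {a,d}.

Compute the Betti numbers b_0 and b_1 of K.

Order the vertices as a < b < c < d. Listing each simplex with vertices in this order, K has dimension 1 with simplices:

  0-simplices (4): a, b, c, d
  1-simplices (4): ac, ad, bc, bd

so the chain groups are C_0 ≅ Z^4, C_1 ≅ Z^4.

Boundary ∂_1: C_1 → C_0 sends each edge [p,q] (with p < q) to q − p. For instance
  ∂ac = c − a.
The resulting 4×4 matrix has rank 3, and its Smith normal form has invariant factors (1,1,1).

From H_k ≅ ker(∂_k) / im(∂_{k+1}) we obtain:

  H_0: rank C_0 − rank ∂_1 = 4 − 3 = 1, and the invariant factors of ∂_1 are all 1, so H_0 = Z.
  H_1: rank ker ∂_1 − rank ∂_2 = (4 − 3) − 0 = 1, and there is no ∂_2, so H_1 = Z.

Hence the Betti numbers are b_0 = 1, b_1 = 1.

b_0 = 1, b_1 = 1.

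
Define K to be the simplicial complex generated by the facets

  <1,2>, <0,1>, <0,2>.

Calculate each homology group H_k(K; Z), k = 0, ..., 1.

Take the total order 0 < 1 < 2 on the vertex set. Then K (dimension 1) consists of the simplices:

  0-simplices (3): [0], [1], [2]
  1-simplices (3): [0,1], [0,2], [1,2]

Hence C_0 ≅ Z^3, C_1 ≅ Z^3.

Boundary ∂_1: C_1 → C_0 maps an edge to its endpoints' difference, ∂[p,q] = q − p. For instance
  ∂[0,1] = [1] − [0].
The 3×3 boundary matrix has rank 2 and Smith normal form diag(1,1).

Computing H_k = (kernel of ∂_k) / (image of ∂_{k+1}):

  H_0: rank C_0 − rank ∂_1 = 3 − 2 = 1, and the invariant factors of ∂_1 are all 1, so H_0 = Z.
  H_1: rank ker ∂_1 − rank ∂_2 = (3 − 2) − 0 = 1, and there is no ∂_2, so H_1 = Z.

(K is a triangulation of the circle S^1.)

H_0 ≅ Z,  H_1 ≅ Z.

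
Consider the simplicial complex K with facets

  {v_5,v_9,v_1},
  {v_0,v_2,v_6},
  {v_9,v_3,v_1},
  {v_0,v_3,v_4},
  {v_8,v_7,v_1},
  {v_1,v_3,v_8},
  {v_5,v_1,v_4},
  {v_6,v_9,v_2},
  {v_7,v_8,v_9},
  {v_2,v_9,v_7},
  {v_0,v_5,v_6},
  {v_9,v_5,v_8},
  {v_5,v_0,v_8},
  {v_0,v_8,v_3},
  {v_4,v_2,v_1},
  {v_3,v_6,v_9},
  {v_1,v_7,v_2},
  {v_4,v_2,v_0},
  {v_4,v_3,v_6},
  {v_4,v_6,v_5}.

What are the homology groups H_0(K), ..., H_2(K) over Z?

H_0 = Z,  H_1 = Z ⊕ Z/2Z,  H_2 = 0.

Order the vertices as v_0 < v_1 < v_2 < v_3 < v_4 < v_5 < v_6 < v_7 < v_8 < v_9. Listing each simplex with vertices in this order, K has dimension 2 with simplices:

  0-simplices (10): [v_0], [v_1], [v_2], [v_3], [v_4], [v_5], [v_6], [v_7], [v_8], [v_9]
  1-simplices (30): (30 of them)
  2-simplices (20): (20 of them)

Hence C_0 ≅ Z^10, C_1 ≅ Z^30, C_2 ≅ Z^20.

Boundary ∂_1: C_1 → C_0 is given by ∂[p,q] = [q] − [p].
As a 10×30 matrix over Z this has rank 9, with invariant factors (1,1,1,1,1,1,1,1,1).

The boundary map ∂_2: C_2 → C_1 maps a triangle to the signed sum of its edges. For instance
  ∂[v_1,v_3,v_8] = [v_3,v_8] − [v_1,v_8] + [v_1,v_3],
  ∂[v_5,v_8,v_9] = [v_8,v_9] − [v_5,v_9] + [v_5,v_8].
As a 30×20 matrix over Z this has rank 20, with invariant factors (1,1,1,1,1,1,1,1,1,1,1,1,1,1,1,1,1,1,1,2).

Now H_k = ker ∂_k / im ∂_{k+1}, so:

  H_0: rank C_0 − rank ∂_1 = 10 − 9 = 1, and the invariant factors of ∂_1 are all 1, so H_0 ≅ Z.
  H_1: rank ker ∂_1 − rank ∂_2 = (30 − 9) − 20 = 1, and ∂_2 has invariant factor 2 > 1, so H_1 ≅ Z ⊕ Z/2Z.
  H_2: rank ker ∂_2 − rank ∂_3 = (20 − 20) − 0 = 0, and there is no ∂_3, so H_2 ≅ 0.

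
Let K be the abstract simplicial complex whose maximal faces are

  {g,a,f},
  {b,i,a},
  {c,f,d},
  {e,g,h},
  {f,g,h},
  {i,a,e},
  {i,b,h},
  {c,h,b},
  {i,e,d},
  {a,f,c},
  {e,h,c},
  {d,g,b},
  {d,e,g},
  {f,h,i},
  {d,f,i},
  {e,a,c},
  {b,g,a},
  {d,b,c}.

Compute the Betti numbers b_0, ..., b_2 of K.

Take the total order a < b < c < d < e < f < g < h < i on the vertex set. Then K (dimension 2) consists of the simplices:

  0-simplices (9): a, b, c, d, e, f, g, h, i
  1-simplices (27): ab, ac, ae, af, ag, ai, bc, bd, bg, bh, bi, cd, ce, cf, ch, de, df, dg, di, eg, eh, ei, fg, fh, fi, gh, hi
  2-simplices (18): abg, abi, ace, acf, aei, afg, bcd, bch, bdg, bhi, cdf, ceh, deg, dei, dfi, egh, fgh, fhi

Hence C_0 ≅ Z^9, C_1 ≅ Z^27, C_2 ≅ Z^18.

Boundary ∂_1: C_1 → C_0 is given by ∂[p,q] = [q] − [p].
The resulting 9×27 matrix has rank 8, and its Smith normal form has invariant factors (1,1,1,1,1,1,1,1).

The boundary map ∂_2: C_2 → C_1 acts by ∂[p,q,r] = [q,r] − [p,r] + [p,q]. For instance
  ∂afg = fg − ag + af,
  ∂bhi = hi − bi + bh.
The resulting 27×18 matrix has rank 17, and its Smith normal form has invariant factors (1,1,1,1,1,1,1,1,1,1,1,1,1,1,1,1,1).

From H_k ≅ ker(∂_k) / im(∂_{k+1}) we obtain:

  H_0: rank C_0 − rank ∂_1 = 9 − 8 = 1, and the invariant factors of ∂_1 are all 1, so H_0 ≅ Z.
  H_1: rank ker ∂_1 − rank ∂_2 = (27 − 8) − 17 = 2, and the invariant factors of ∂_2 are all 1, so H_1 ≅ Z^2.
  H_2: rank ker ∂_2 − rank ∂_3 = (18 − 17) − 0 = 1, and there is no ∂_3, so H_2 ≅ Z.

(K is a triangulation of the torus T^2.)

Hence the Betti numbers are b_0 = 1, b_1 = 2, b_2 = 1.

b_0 = 1, b_1 = 2, b_2 = 1.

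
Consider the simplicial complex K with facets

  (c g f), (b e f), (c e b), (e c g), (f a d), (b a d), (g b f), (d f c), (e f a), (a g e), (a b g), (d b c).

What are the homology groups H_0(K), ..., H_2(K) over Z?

H_0 = Z,  H_1 = Z/2Z,  H_2 = 0.

We work with the vertex ordering a < b < c < d < e < f < g. The simplices of K, each written with vertices in increasing order, are:

  0-simplices (7): a, b, c, d, e, f, g
  1-simplices (18): ab, ad, ae, af, ag, bc, bd, be, bf, bg, cd, ce, cf, cg, df, ef, eg, fg
  2-simplices (12): abd, abg, adf, aef, aeg, bcd, bce, bef, bfg, cdf, ceg, cfg

Hence C_0 ≅ Z^7, C_1 ≅ Z^18, C_2 ≅ Z^12.

∂_1: C_1 → C_0 is given by ∂[p,q] = [q] − [p]. For instance
  ∂af = f − a.
The 7×18 boundary matrix has rank 6 and Smith normal form diag(1,1,1,1,1,1).

∂_2: C_2 → C_1 maps a triangle to the signed sum of its edges. For instance
  ∂bef = ef − bf + be,
  ∂aef = ef − af + ae.
As a 18×12 matrix over Z this has rank 12, with invariant factors (1,1,1,1,1,1,1,1,1,1,1,2).

Reading off H_k = ker ∂_k / im ∂_{k+1}:

  H_0: rank C_0 − rank ∂_1 = 7 − 6 = 1, and the invariant factors of ∂_1 are all 1, so H_0 = Z.
  H_1: rank ker ∂_1 − rank ∂_2 = (18 − 6) − 12 = 0, and ∂_2 has invariant factor 2 > 1, so H_1 = Z/2Z.
  H_2: rank ker ∂_2 − rank ∂_3 = (12 − 12) − 0 = 0, and there is no ∂_3, so H_2 = 0.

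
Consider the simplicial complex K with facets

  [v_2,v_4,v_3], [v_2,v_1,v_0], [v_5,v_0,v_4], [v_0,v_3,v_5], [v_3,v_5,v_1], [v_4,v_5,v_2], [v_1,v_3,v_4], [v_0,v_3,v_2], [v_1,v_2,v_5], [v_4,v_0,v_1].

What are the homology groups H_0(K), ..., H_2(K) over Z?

K has 6 vertices, 15 edges, 10 triangles.
rank ∂_0 = 0, rank ∂_1 = 5 ⇒ b_0 = 6 − 0 − 5 = 1; all invariant factors of ∂_1 are 1 so no torsion. So H_0 = Z.
rank ∂_1 = 5, rank ∂_2 = 10 ⇒ b_1 = 15 − 5 − 10 = 0; ∂_2 has invariant factor(s) [2] giving torsion. So H_1 = Z/2Z.
rank ∂_2 = 10, rank ∂_3 = 0 ⇒ b_2 = 10 − 10 − 0 = 0. So H_2 = 0.

H_0 ≅ Z,  H_1 ≅ Z/2Z,  H_2 = 0.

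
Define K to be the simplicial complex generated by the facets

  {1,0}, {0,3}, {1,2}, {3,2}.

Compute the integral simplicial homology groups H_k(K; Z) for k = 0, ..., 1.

We work with the vertex ordering 0 < 1 < 2 < 3. The simplices of K, each written with vertices in increasing order, are:

  0-simplices (4): [0], [1], [2], [3]
  1-simplices (4): [0,1], [0,3], [1,2], [2,3]

Hence C_0 ≅ Z^4, C_1 ≅ Z^4.

Boundary ∂_1: C_1 → C_0 maps an edge to its endpoints' difference, ∂[p,q] = q − p. For instance
  ∂[0,1] = [1] − [0].
The resulting 4×4 matrix has rank 3, and its Smith normal form has invariant factors (1,1,1).

Computing H_k = (kernel of ∂_k) / (image of ∂_{k+1}):

  H_0: rank C_0 − rank ∂_1 = 4 − 3 = 1, and the invariant factors of ∂_1 are all 1, so H_0 ≅ Z.
  H_1: rank ker ∂_1 − rank ∂_2 = (4 − 3) − 0 = 1, and there is no ∂_2, so H_1 ≅ Z.

H_0 ≅ Z,  H_1 ≅ Z.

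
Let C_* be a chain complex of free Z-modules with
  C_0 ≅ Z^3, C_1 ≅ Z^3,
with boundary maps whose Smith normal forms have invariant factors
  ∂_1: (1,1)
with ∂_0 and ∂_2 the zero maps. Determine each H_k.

H_0: b_0 = 3 − 0 − 2 = 1; torsion from ∂_1 factors > 1: none. So H_0 ≅ Z.
H_1: b_1 = 3 − 2 − 0 = 1; torsion from ∂_2 factors > 1: none. So H_1 ≅ Z.

H_0 ≅ Z,  H_1 ≅ Z.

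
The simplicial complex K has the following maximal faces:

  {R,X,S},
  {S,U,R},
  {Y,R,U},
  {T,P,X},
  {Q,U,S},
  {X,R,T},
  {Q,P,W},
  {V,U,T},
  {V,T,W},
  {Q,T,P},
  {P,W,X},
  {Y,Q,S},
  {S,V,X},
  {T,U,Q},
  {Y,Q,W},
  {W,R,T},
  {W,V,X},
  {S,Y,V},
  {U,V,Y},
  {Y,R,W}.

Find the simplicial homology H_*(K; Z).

H_0 = Z,  H_1 = Z × Z/2,  H_2 = 0.

K has 10 vertices, 30 edges, 20 triangles.
rank ∂_0 = 0, rank ∂_1 = 9 ⇒ b_0 = 10 − 0 − 9 = 1; all invariant factors of ∂_1 are 1 so no torsion. So H_0 = Z.
rank ∂_1 = 9, rank ∂_2 = 20 ⇒ b_1 = 30 − 9 − 20 = 1; ∂_2 has invariant factor(s) [2] giving torsion. So H_1 = Z × Z/2.
rank ∂_2 = 20, rank ∂_3 = 0 ⇒ b_2 = 20 − 20 − 0 = 0. So H_2 = 0.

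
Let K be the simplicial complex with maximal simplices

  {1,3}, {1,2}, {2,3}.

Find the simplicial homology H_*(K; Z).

H_0 = Z,  H_1 = Z.

Take the total order 1 < 2 < 3 on the vertex set. Then K (dimension 1) consists of the simplices:

  0-simplices (3): [1], [2], [3]
  1-simplices (3): [1,2], [1,3], [2,3]

Hence C_0 ≅ Z^3, C_1 ≅ Z^3.

∂_1: C_1 → C_0 sends each edge [p,q] (with p < q) to q − p.
This gives a 3×3 integer matrix of rank 2; reducing to Smith normal form yields diagonal entries (1,1).

Computing H_k = (kernel of ∂_k) / (image of ∂_{k+1}):

  H_0: rank C_0 − rank ∂_1 = 3 − 2 = 1, and the invariant factors of ∂_1 are all 1, so H_0 = Z.
  H_1: rank ker ∂_1 − rank ∂_2 = (3 − 2) − 0 = 1, and there is no ∂_2, so H_1 = Z.

As a check, the Euler characteristic is 3 − 3 = 0, which agrees with 1 − 1 = 0.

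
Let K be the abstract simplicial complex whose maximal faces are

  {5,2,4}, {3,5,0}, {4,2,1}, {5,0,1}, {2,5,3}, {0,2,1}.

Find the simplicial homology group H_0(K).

H_0 = Z.

Order the vertices as 0 < 1 < 2 < 3 < 4 < 5. Listing each simplex with vertices in this order, K has dimension 2 with simplices:

  0-simplices (6): [0], [1], [2], [3], [4], [5]
  1-simplices (12): [0,1], [0,2], [0,3], [0,5], [1,2], [1,4], [1,5], [2,3], [2,4], [2,5], [3,5], [4,5]
  2-simplices (6): [0,1,2], [0,1,5], [0,3,5], [1,2,4], [2,3,5], [2,4,5]

Hence C_0 ≅ Z^6, C_1 ≅ Z^12, C_2 ≅ Z^6.

The boundary map ∂_1: C_1 → C_0 is given by ∂[p,q] = [q] − [p].
As a 6×12 matrix over Z this has rank 5, with invariant factors (1,1,1,1,1).

∂_2: C_2 → C_1 acts by ∂[p,q,r] = [q,r] − [p,r] + [p,q]. For instance
  ∂[0,1,5] = [1,5] − [0,5] + [0,1],
  ∂[0,3,5] = [3,5] − [0,5] + [0,3].
The resulting 12×6 matrix has rank 6, and its Smith normal form has invariant factors (1,1,1,1,1,1).

Computing H_k = (kernel of ∂_k) / (image of ∂_{k+1}):

  H_0: rank C_0 − rank ∂_1 = 6 − 5 = 1, and the invariant factors of ∂_1 are all 1, so H_0 = Z.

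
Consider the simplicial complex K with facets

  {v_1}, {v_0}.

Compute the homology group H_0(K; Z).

Fix the vertex order v_0 < v_1 and write every simplex with vertices in increasing order. Then dim K = 0 and the simplices of K are:

  0-simplices (2): [v_0], [v_1]

Hence C_0 ≅ Z^2.

From H_k ≅ ker(∂_k) / im(∂_{k+1}) we obtain:

  H_0: rank C_0 − rank ∂_1 = 2 − 0 = 2, and there is no ∂_1, so H_0 = Z^2.

H_0 = Z^2.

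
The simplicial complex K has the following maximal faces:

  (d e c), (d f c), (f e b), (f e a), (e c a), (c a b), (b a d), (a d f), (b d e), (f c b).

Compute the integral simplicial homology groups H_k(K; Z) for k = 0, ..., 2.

Fix the vertex order a < b < c < d < e < f and write every simplex with vertices in increasing order. Then dim K = 2 and the simplices of K are:

  0-simplices (6): a, b, c, d, e, f
  1-simplices (15): ab, ac, ad, ae, af, bc, bd, be, bf, cd, ce, cf, de, df, ef
  2-simplices (10): abc, abd, ace, adf, aef, bcf, bde, bef, cde, cdf

giving chain groups C_0 ≅ Z^6, C_1 ≅ Z^15, C_2 ≅ Z^10.

The boundary map ∂_1: C_1 → C_0 maps an edge to its endpoints' difference, ∂[p,q] = q − p.
As a 6×15 matrix over Z this has rank 5, with invariant factors (1,1,1,1,1).

The boundary map ∂_2: C_2 → C_1 maps a triangle to the signed sum of its edges. For instance
  ∂ace = ce − ae + ac,
  ∂aef = ef − af + ae.
This gives a 15×10 integer matrix of rank 10; reducing to Smith normal form yields diagonal entries (1,1,1,1,1,1,1,1,1,2).

From H_k ≅ ker(∂_k) / im(∂_{k+1}) we obtain:

  H_0: rank C_0 − rank ∂_1 = 6 − 5 = 1, and the invariant factors of ∂_1 are all 1, so H_0 ≅ Z.
  H_1: rank ker ∂_1 − rank ∂_2 = (15 − 5) − 10 = 0, and ∂_2 has invariant factor 2 > 1, so H_1 ≅ Z_2.
  H_2: rank ker ∂_2 − rank ∂_3 = (10 − 10) − 0 = 0, and there is no ∂_3, so H_2 ≅ 0.

As a check, the Euler characteristic is 6 − 15 + 10 = 1, which agrees with 1 − 0 + 0 = 1.

H_0 = Z,  H_1 = Z_2,  H_2 = 0.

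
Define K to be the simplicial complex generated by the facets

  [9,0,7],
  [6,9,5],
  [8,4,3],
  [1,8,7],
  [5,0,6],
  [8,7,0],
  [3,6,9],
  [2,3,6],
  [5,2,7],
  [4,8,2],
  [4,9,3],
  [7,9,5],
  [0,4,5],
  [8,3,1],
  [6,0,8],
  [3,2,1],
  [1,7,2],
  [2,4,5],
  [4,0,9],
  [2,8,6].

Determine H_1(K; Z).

Fix the vertex order 0 < 1 < 2 < 3 < 4 < 5 < 6 < 7 < 8 < 9 and write every simplex with vertices in increasing order. Then dim K = 2 and the simplices of K are:

  0-simplices (10): [0], [1], [2], [3], [4], [5], [6], [7], [8], [9]
  1-simplices (30): (30 of them)
  2-simplices (20): (20 of them)

giving chain groups C_0 ≅ Z^10, C_1 ≅ Z^30, C_2 ≅ Z^20.

Boundary ∂_1: C_1 → C_0 sends each edge [p,q] (with p < q) to q − p.
As a 10×30 matrix over Z this has rank 9, with invariant factors (1,1,1,1,1,1,1,1,1).

The boundary map ∂_2: C_2 → C_1 acts by ∂[p,q,r] = [q,r] − [p,r] + [p,q]. For instance
  ∂[0,5,6] = [5,6] − [0,6] + [0,5],
  ∂[0,4,9] = [4,9] − [0,9] + [0,4].
As a 30×20 matrix over Z this has rank 20, with invariant factors (1,1,1,1,1,1,1,1,1,1,1,1,1,1,1,1,1,1,1,2).

Computing H_k = (kernel of ∂_k) / (image of ∂_{k+1}):

  H_1: rank ker ∂_1 − rank ∂_2 = (30 − 9) − 20 = 1, and ∂_2 has invariant factor 2 > 1, so H_1 ≅ Z × Z/2.

H_1 = Z × Z/2.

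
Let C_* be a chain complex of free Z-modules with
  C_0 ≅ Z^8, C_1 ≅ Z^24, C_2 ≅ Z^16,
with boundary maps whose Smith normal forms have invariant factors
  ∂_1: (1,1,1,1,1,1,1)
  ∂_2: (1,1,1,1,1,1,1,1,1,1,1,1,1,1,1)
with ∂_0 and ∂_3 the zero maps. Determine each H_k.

H_0: b_0 = 8 − 0 − 7 = 1; torsion from ∂_1 factors > 1: none. So H_0 = Z.
H_1: b_1 = 24 − 7 − 15 = 2; torsion from ∂_2 factors > 1: none. So H_1 = Z^2.
H_2: b_2 = 16 − 15 − 0 = 1; torsion from ∂_3 factors > 1: none. So H_2 = Z.

H_0 = Z,  H_1 = Z^2,  H_2 = Z.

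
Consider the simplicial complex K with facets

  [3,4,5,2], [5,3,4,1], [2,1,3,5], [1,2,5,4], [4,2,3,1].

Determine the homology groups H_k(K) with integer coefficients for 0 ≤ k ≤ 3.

Order the vertices as 1 < 2 < 3 < 4 < 5. Listing each simplex with vertices in this order, K has dimension 3 with simplices:

  0-simplices (5): [1], [2], [3], [4], [5]
  1-simplices (10): [1,2], [1,3], [1,4], [1,5], [2,3], [2,4], [2,5], [3,4], [3,5], [4,5]
  2-simplices (10): [1,2,3], [1,2,4], [1,2,5], [1,3,4], [1,3,5], [1,4,5], [2,3,4], [2,3,5], [2,4,5], [3,4,5]
  3-simplices (5): [1,2,3,4], [1,2,3,5], [1,2,4,5], [1,3,4,5], [2,3,4,5]

so the chain groups are C_0 ≅ Z^5, C_1 ≅ Z^10, C_2 ≅ Z^10, C_3 ≅ Z^5.

The boundary map ∂_1: C_1 → C_0 sends each edge [p,q] (with p < q) to q − p. For instance
  ∂[1,5] = [5] − [1].
The 5×10 boundary matrix has rank 4 and Smith normal form diag(1,1,1,1).

∂_2: C_2 → C_1 sends each 2-simplex [p,q,r] to [q,r] − [p,r] + [p,q]. For instance
  ∂[1,3,5] = [3,5] − [1,5] + [1,3],
  ∂[2,3,4] = [3,4] − [2,4] + [2,3].
This gives a 10×10 integer matrix of rank 6; reducing to Smith normal form yields diagonal entries (1,1,1,1,1,1).

The boundary map ∂_3: C_3 → C_2 sends each 3-simplex σ to the alternating sum Σ_i (−1)^i (σ with its i-th vertex removed). For instance
  ∂[1,3,4,5] = [3,4,5] − [1,4,5] + [1,3,5] − [1,3,4],
  ∂[1,2,4,5] = [2,4,5] − [1,4,5] + [1,2,5] − [1,2,4].
This gives a 10×5 integer matrix of rank 4; reducing to Smith normal form yields diagonal entries (1,1,1,1).

From H_k ≅ ker(∂_k) / im(∂_{k+1}) we obtain:

  H_0: rank C_0 − rank ∂_1 = 5 − 4 = 1, and the invariant factors of ∂_1 are all 1, so H_0 = Z.
  H_1: rank ker ∂_1 − rank ∂_2 = (10 − 4) − 6 = 0, and the invariant factors of ∂_2 are all 1, so H_1 = 0.
  H_2: rank ker ∂_2 − rank ∂_3 = (10 − 6) − 4 = 0, and the invariant factors of ∂_3 are all 1, so H_2 = 0.
  H_3: rank ker ∂_3 − rank ∂_4 = (5 − 4) − 0 = 1, and there is no ∂_4, so H_3 = Z.

As a check, the Euler characteristic is 5 − 10 + 10 − 5 = 0, which agrees with 1 − 0 + 0 − 1 = 0.

H_0 ≅ Z,  H_1 = 0,  H_2 = 0,  H_3 ≅ Z.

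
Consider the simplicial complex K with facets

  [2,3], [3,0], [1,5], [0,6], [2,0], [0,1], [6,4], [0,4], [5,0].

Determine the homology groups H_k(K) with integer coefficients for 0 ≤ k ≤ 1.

H_0 = Z,  H_1 = Z^3.

Take the total order 0 < 1 < 2 < 3 < 4 < 5 < 6 on the vertex set. Then K (dimension 1) consists of the simplices:

  0-simplices (7): [0], [1], [2], [3], [4], [5], [6]
  1-simplices (9): [0,1], [0,2], [0,3], [0,4], [0,5], [0,6], [1,5], [2,3], [4,6]

so the chain groups are C_0 ≅ Z^7, C_1 ≅ Z^9.

∂_1: C_1 → C_0 maps an edge to its endpoints' difference, ∂[p,q] = q − p.
As a 7×9 matrix over Z this has rank 6, with invariant factors (1,1,1,1,1,1).

Reading off H_k = ker ∂_k / im ∂_{k+1}:

  H_0: rank C_0 − rank ∂_1 = 7 − 6 = 1, and the invariant factors of ∂_1 are all 1, so H_0 = Z.
  H_1: rank ker ∂_1 − rank ∂_2 = (9 − 6) − 0 = 3, and there is no ∂_2, so H_1 = Z^3.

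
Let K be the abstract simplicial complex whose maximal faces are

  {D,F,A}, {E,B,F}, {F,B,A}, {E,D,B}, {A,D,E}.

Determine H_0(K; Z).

K has 5 vertices, 10 edges, 5 triangles.
rank ∂_0 = 0, rank ∂_1 = 4 ⇒ b_0 = 5 − 0 − 4 = 1; all invariant factors of ∂_1 are 1 so no torsion. So H_0 = Z.

H_0 = Z.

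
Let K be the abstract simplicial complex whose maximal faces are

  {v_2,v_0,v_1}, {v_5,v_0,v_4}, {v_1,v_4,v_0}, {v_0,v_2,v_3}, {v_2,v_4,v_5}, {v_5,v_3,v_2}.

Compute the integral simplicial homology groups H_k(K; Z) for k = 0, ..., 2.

Take the total order v_0 < v_1 < v_2 < v_3 < v_4 < v_5 on the vertex set. Then K (dimension 2) consists of the simplices:

  0-simplices (6): [v_0], [v_1], [v_2], [v_3], [v_4], [v_5]
  1-simplices (12): [v_0,v_1], [v_0,v_2], [v_0,v_3], [v_0,v_4], [v_0,v_5], [v_1,v_2], [v_1,v_4], [v_2,v_3], [v_2,v_4], [v_2,v_5], [v_3,v_5], [v_4,v_5]
  2-simplices (6): [v_0,v_1,v_2], [v_0,v_1,v_4], [v_0,v_2,v_3], [v_0,v_4,v_5], [v_2,v_3,v_5], [v_2,v_4,v_5]

so the chain groups are C_0 ≅ Z^6, C_1 ≅ Z^12, C_2 ≅ Z^6.

∂_1: C_1 → C_0 sends each edge [p,q] (with p < q) to q − p. For instance
  ∂[v_2,v_3] = [v_3] − [v_2].
This gives a 6×12 integer matrix of rank 5; reducing to Smith normal form yields diagonal entries (1,1,1,1,1).

The boundary map ∂_2: C_2 → C_1 maps a triangle to the signed sum of its edges. For instance
  ∂[v_2,v_4,v_5] = [v_4,v_5] − [v_2,v_5] + [v_2,v_4],
  ∂[v_0,v_4,v_5] = [v_4,v_5] − [v_0,v_5] + [v_0,v_4].
The 12×6 boundary matrix has rank 6 and Smith normal form diag(1,1,1,1,1,1).

From H_k ≅ ker(∂_k) / im(∂_{k+1}) we obtain:

  H_0: rank C_0 − rank ∂_1 = 6 − 5 = 1, and the invariant factors of ∂_1 are all 1, so H_0 ≅ Z.
  H_1: rank ker ∂_1 − rank ∂_2 = (12 − 5) − 6 = 1, and the invariant factors of ∂_2 are all 1, so H_1 ≅ Z.
  H_2: rank ker ∂_2 − rank ∂_3 = (6 − 6) − 0 = 0, and there is no ∂_3, so H_2 ≅ 0.

As a check, the Euler characteristic is 6 − 12 + 6 = 0, which agrees with 1 − 1 + 0 = 0.
(K is a triangulation of the cylinder S^1 x I.)

H_0 ≅ Z,  H_1 ≅ Z,  H_2 = 0.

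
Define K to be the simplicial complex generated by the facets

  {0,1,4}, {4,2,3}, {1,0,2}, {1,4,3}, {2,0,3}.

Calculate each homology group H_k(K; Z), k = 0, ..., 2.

Fix the vertex order 0 < 1 < 2 < 3 < 4 and write every simplex with vertices in increasing order. Then dim K = 2 and the simplices of K are:

  0-simplices (5): [0], [1], [2], [3], [4]
  1-simplices (10): [0,1], [0,2], [0,3], [0,4], [1,2], [1,3], [1,4], [2,3], [2,4], [3,4]
  2-simplices (5): [0,1,2], [0,1,4], [0,2,3], [1,3,4], [2,3,4]

Hence C_0 ≅ Z^5, C_1 ≅ Z^10, C_2 ≅ Z^5.

Boundary ∂_1: C_1 → C_0 sends each edge [p,q] (with p < q) to q − p.
The 5×10 boundary matrix has rank 4 and Smith normal form diag(1,1,1,1).

∂_2: C_2 → C_1 maps a triangle to the signed sum of its edges. For instance
  ∂[1,3,4] = [3,4] − [1,4] + [1,3],
  ∂[0,2,3] = [2,3] − [0,3] + [0,2].
The 10×5 boundary matrix has rank 5 and Smith normal form diag(1,1,1,1,1).

Now H_k = ker ∂_k / im ∂_{k+1}, so:

  H_0: rank C_0 − rank ∂_1 = 5 − 4 = 1, and the invariant factors of ∂_1 are all 1, so H_0 ≅ Z.
  H_1: rank ker ∂_1 − rank ∂_2 = (10 − 4) − 5 = 1, and the invariant factors of ∂_2 are all 1, so H_1 ≅ Z.
  H_2: rank ker ∂_2 − rank ∂_3 = (5 − 5) − 0 = 0, and there is no ∂_3, so H_2 ≅ 0.

H_0 ≅ Z,  H_1 ≅ Z,  H_2 = 0.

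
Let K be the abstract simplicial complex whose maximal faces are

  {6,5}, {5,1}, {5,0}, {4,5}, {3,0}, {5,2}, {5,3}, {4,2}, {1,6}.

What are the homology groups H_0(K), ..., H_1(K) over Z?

H_0 = Z,  H_1 = Z^3.

Take the total order 0 < 1 < 2 < 3 < 4 < 5 < 6 on the vertex set. Then K (dimension 1) consists of the simplices:

  0-simplices (7): [0], [1], [2], [3], [4], [5], [6]
  1-simplices (9): [0,3], [0,5], [1,5], [1,6], [2,4], [2,5], [3,5], [4,5], [5,6]

so the chain groups are C_0 ≅ Z^7, C_1 ≅ Z^9.

Boundary ∂_1: C_1 → C_0 is given by ∂[p,q] = [q] − [p].
This gives a 7×9 integer matrix of rank 6; reducing to Smith normal form yields diagonal entries (1,1,1,1,1,1).

Now H_k = ker ∂_k / im ∂_{k+1}, so:

  H_0: rank C_0 − rank ∂_1 = 7 − 6 = 1, and the invariant factors of ∂_1 are all 1, so H_0 ≅ Z.
  H_1: rank ker ∂_1 − rank ∂_2 = (9 − 6) − 0 = 3, and there is no ∂_2, so H_1 ≅ Z^3.

As a check, the Euler characteristic is 7 − 9 = -2, which agrees with 1 − 3 = -2.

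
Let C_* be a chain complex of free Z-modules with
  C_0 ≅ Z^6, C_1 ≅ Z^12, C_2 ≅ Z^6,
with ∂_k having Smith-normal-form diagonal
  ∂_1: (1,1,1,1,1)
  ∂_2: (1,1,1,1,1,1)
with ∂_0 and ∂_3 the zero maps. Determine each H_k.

H_0: b_0 = 6 − 0 − 5 = 1; torsion from ∂_1 factors > 1: none. So H_0 = Z.
H_1: b_1 = 12 − 5 − 6 = 1; torsion from ∂_2 factors > 1: none. So H_1 = Z.
H_2: b_2 = 6 − 6 − 0 = 0; torsion from ∂_3 factors > 1: none. So H_2 = 0.

H_0 = Z,  H_1 = Z,  H_2 = 0.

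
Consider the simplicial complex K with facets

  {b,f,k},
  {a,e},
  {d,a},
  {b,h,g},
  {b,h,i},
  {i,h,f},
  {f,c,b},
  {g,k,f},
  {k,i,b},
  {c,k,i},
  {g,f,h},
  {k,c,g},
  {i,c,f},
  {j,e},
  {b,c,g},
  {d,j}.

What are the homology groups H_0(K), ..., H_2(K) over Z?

K has 11 vertices, 22 edges, 12 triangles.
rank ∂_0 = 0, rank ∂_1 = 9 ⇒ b_0 = 11 − 0 − 9 = 2; all invariant factors of ∂_1 are 1 so no torsion. So H_0 = Z^2.
rank ∂_1 = 9, rank ∂_2 = 12 ⇒ b_1 = 22 − 9 − 12 = 1; ∂_2 has invariant factor(s) [2] giving torsion. So H_1 = Z ⊕ Z/2.
rank ∂_2 = 12, rank ∂_3 = 0 ⇒ b_2 = 12 − 12 − 0 = 0. So H_2 = 0.

H_0 = Z^2,  H_1 = Z ⊕ Z/2,  H_2 = 0.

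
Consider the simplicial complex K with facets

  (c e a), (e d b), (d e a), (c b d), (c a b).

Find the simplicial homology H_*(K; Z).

Order the vertices as a < b < c < d < e. Listing each simplex with vertices in this order, K has dimension 2 with simplices:

  0-simplices (5): a, b, c, d, e
  1-simplices (10): ab, ac, ad, ae, bc, bd, be, cd, ce, de
  2-simplices (5): abc, ace, ade, bcd, bde

Hence C_0 ≅ Z^5, C_1 ≅ Z^10, C_2 ≅ Z^5.

The boundary map ∂_1: C_1 → C_0 is given by ∂[p,q] = [q] − [p]. For instance
  ∂ce = e − c.
This gives a 5×10 integer matrix of rank 4; reducing to Smith normal form yields diagonal entries (1,1,1,1).

Boundary ∂_2: C_2 → C_1 sends each 2-simplex [p,q,r] to [q,r] − [p,r] + [p,q]. For instance
  ∂ade = de − ae + ad,
  ∂bcd = cd − bd + bc.
The resulting 10×5 matrix has rank 5, and its Smith normal form has invariant factors (1,1,1,1,1).

From H_k ≅ ker(∂_k) / im(∂_{k+1}) we obtain:

  H_0: rank C_0 − rank ∂_1 = 5 − 4 = 1, and the invariant factors of ∂_1 are all 1, so H_0 ≅ Z.
  H_1: rank ker ∂_1 − rank ∂_2 = (10 − 4) − 5 = 1, and the invariant factors of ∂_2 are all 1, so H_1 ≅ Z.
  H_2: rank ker ∂_2 − rank ∂_3 = (5 − 5) − 0 = 0, and there is no ∂_3, so H_2 ≅ 0.

(K is a triangulation of the Möbius band.)

H_0 = Z,  H_1 = Z,  H_2 = 0.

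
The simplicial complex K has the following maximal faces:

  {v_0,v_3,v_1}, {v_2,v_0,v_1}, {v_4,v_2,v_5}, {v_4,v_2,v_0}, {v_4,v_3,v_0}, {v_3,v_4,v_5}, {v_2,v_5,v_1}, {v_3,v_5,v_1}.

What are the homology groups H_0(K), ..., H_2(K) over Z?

Take the total order v_0 < v_1 < v_2 < v_3 < v_4 < v_5 on the vertex set. Then K (dimension 2) consists of the simplices:

  0-simplices (6): [v_0], [v_1], [v_2], [v_3], [v_4], [v_5]
  1-simplices (12): [v_0,v_1], [v_0,v_2], [v_0,v_3], [v_0,v_4], [v_1,v_2], [v_1,v_3], [v_1,v_5], [v_2,v_4], [v_2,v_5], [v_3,v_4], [v_3,v_5], [v_4,v_5]
  2-simplices (8): [v_0,v_1,v_2], [v_0,v_1,v_3], [v_0,v_2,v_4], [v_0,v_3,v_4], [v_1,v_2,v_5], [v_1,v_3,v_5], [v_2,v_4,v_5], [v_3,v_4,v_5]

giving chain groups C_0 ≅ Z^6, C_1 ≅ Z^12, C_2 ≅ Z^8.

Boundary ∂_1: C_1 → C_0 maps an edge to its endpoints' difference, ∂[p,q] = q − p. For instance
  ∂[v_4,v_5] = [v_5] − [v_4].
This gives a 6×12 integer matrix of rank 5; reducing to Smith normal form yields diagonal entries (1,1,1,1,1).

Boundary ∂_2: C_2 → C_1 acts by ∂[p,q,r] = [q,r] − [p,r] + [p,q]. For instance
  ∂[v_1,v_2,v_5] = [v_2,v_5] − [v_1,v_5] + [v_1,v_2],
  ∂[v_0,v_3,v_4] = [v_3,v_4] − [v_0,v_4] + [v_0,v_3].
As a 12×8 matrix over Z this has rank 7, with invariant factors (1,1,1,1,1,1,1).

Computing H_k = (kernel of ∂_k) / (image of ∂_{k+1}):

  H_0: rank C_0 − rank ∂_1 = 6 − 5 = 1, and the invariant factors of ∂_1 are all 1, so H_0 = Z.
  H_1: rank ker ∂_1 − rank ∂_2 = (12 − 5) − 7 = 0, and the invariant factors of ∂_2 are all 1, so H_1 = 0.
  H_2: rank ker ∂_2 − rank ∂_3 = (8 − 7) − 0 = 1, and there is no ∂_3, so H_2 = Z.

(K is a triangulation of the 2-sphere S^2.)

H_0 = Z,  H_1 = 0,  H_2 = Z.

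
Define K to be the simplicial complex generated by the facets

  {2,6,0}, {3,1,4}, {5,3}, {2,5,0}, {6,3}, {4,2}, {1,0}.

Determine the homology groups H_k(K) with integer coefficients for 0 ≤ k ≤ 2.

We work with the vertex ordering 0 < 1 < 2 < 3 < 4 < 5 < 6. The simplices of K, each written with vertices in increasing order, are:

  0-simplices (7): [0], [1], [2], [3], [4], [5], [6]
  1-simplices (12): [0,1], [0,2], [0,5], [0,6], [1,3], [1,4], [2,4], [2,5], [2,6], [3,4], [3,5], [3,6]
  2-simplices (3): [0,2,5], [0,2,6], [1,3,4]

Hence C_0 ≅ Z^7, C_1 ≅ Z^12, C_2 ≅ Z^3.

The boundary map ∂_1: C_1 → C_0 sends each edge [p,q] (with p < q) to q − p. For instance
  ∂[1,4] = [4] − [1].
As a 7×12 matrix over Z this has rank 6, with invariant factors (1,1,1,1,1,1).

∂_2: C_2 → C_1 maps a triangle to the signed sum of its edges. For instance
  ∂[0,2,5] = [2,5] − [0,5] + [0,2],
  ∂[1,3,4] = [3,4] − [1,4] + [1,3].
The 12×3 boundary matrix has rank 3 and Smith normal form diag(1,1,1).

Now H_k = ker ∂_k / im ∂_{k+1}, so:

  H_0: rank C_0 − rank ∂_1 = 7 − 6 = 1, and the invariant factors of ∂_1 are all 1, so H_0 = Z.
  H_1: rank ker ∂_1 − rank ∂_2 = (12 − 6) − 3 = 3, and the invariant factors of ∂_2 are all 1, so H_1 = Z^3.
  H_2: rank ker ∂_2 − rank ∂_3 = (3 − 3) − 0 = 0, and there is no ∂_3, so H_2 = 0.

H_0 = Z,  H_1 = Z^3,  H_2 = 0.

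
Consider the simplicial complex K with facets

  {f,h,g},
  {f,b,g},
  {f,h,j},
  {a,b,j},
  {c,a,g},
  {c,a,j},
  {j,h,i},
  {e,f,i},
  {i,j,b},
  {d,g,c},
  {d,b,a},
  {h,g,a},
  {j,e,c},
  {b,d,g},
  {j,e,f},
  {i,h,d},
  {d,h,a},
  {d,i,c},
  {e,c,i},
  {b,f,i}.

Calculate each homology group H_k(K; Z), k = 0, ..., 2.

H_0 ≅ Z,  H_1 ≅ Z ⊕ Z_2,  H_2 = 0.

K has 10 vertices, 30 edges, 20 triangles.
rank ∂_0 = 0, rank ∂_1 = 9 ⇒ b_0 = 10 − 0 − 9 = 1; all invariant factors of ∂_1 are 1 so no torsion. So H_0 ≅ Z.
rank ∂_1 = 9, rank ∂_2 = 20 ⇒ b_1 = 30 − 9 − 20 = 1; ∂_2 has invariant factor(s) [2] giving torsion. So H_1 ≅ Z ⊕ Z_2.
rank ∂_2 = 20, rank ∂_3 = 0 ⇒ b_2 = 20 − 20 − 0 = 0. So H_2 ≅ 0.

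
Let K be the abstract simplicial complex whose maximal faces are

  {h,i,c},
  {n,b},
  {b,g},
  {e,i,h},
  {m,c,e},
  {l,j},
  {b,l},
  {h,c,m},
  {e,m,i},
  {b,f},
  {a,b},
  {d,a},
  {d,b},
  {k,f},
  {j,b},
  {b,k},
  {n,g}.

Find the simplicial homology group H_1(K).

We work with the vertex ordering a < b < c < d < e < f < g < h < i < j < k < l < m < n. The simplices of K, each written with vertices in increasing order, are:

  0-simplices (14): a, b, c, d, e, f, g, h, i, j, k, l, m, n
  1-simplices (22): ab, ad, bd, bf, bg, bj, bk, bl, bn, ce, ch, ci, cm, eh, ei, em, fk, gn, hi, hm, im, jl
  2-simplices (5): cem, chi, chm, ehi, eim

so the chain groups are C_0 ≅ Z^14, C_1 ≅ Z^22, C_2 ≅ Z^5.

∂_1: C_1 → C_0 sends each edge [p,q] (with p < q) to q − p. For instance
  ∂hi = i − h.
As a 14×22 matrix over Z this has rank 12, with invariant factors (1,1,1,1,1,1,1,1,1,1,1,1).

∂_2: C_2 → C_1 sends each 2-simplex [p,q,r] to [q,r] − [p,r] + [p,q]. For instance
  ∂chm = hm − cm + ch,
  ∂chi = hi − ci + ch.
As a 22×5 matrix over Z this has rank 5, with invariant factors (1,1,1,1,1).

Now H_k = ker ∂_k / im ∂_{k+1}, so:

  H_1: rank ker ∂_1 − rank ∂_2 = (22 − 12) − 5 = 5, and the invariant factors of ∂_2 are all 1, so H_1 = Z^5.

(K is a triangulation of the disjoint union of the Möbius band and a wedge of 4 circles.)

H_1 ≅ Z^5.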